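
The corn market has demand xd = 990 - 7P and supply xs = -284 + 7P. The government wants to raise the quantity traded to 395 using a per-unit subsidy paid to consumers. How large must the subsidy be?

At x = 395, invert demand for the buyer price: Pb = (990 − 395)/7 = 85; invert supply for the seller price: Ps = (395 − (-284))/7 = 97.
The subsidy must fill the gap: s = Ps − Pb = 97 − 85 = 12.

Required subsidy s = 12 per unit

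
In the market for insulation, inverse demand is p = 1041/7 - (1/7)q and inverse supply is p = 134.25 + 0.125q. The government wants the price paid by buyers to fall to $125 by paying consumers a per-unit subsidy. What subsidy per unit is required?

Required subsidy s = $30 per unit

At a buyer price of 125, quantity demanded is 1041 − 7·125 = 166.
Sellers supply 166 only when they receive ps = 134.25 + 0.125·166 = 155.
s = ps − pb = 155 − 125 = 30.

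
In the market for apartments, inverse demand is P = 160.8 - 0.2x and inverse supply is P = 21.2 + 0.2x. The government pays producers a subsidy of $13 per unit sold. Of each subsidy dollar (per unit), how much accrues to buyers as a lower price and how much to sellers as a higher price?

Buyers gain $6.5 per unit; sellers gain $6.5 per unit

Pre-subsidy: 160.8 - 0.2x = 21.2 + 0.2x gives x* = 349 and P* = 91.
With the subsidy, sellers receive Ps = Pb + 13 for each unit, where Pb is the price buyers pay.
On the curves, Pb = 160.8 - 0.2x and Ps = 21.2 + 0.2x; the wedge Ps − Pb = 13 gives 21.2 + 0.2x − (160.8 - 0.2x) = 13, so x' = 381.5.
Then Pb = 160.8 − 0.2·381.5 = 84.5 and Ps = 21.2 + 0.2·381.5 = 97.5.
Buyers' price falls by P* − Pb = 91 − 84.5 = 6.5; sellers' price rises by Ps − P* = 97.5 − 91 = 6.5.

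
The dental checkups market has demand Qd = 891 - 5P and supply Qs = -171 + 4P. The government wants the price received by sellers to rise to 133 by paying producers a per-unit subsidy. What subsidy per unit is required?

Required subsidy s = 27 per unit

At a seller price of 133, quantity supplied is -171 + 4·133 = 361.
Buyers absorb 361 only when they pay Pb with 891 − 5·Pb = 361, i.e. Pb = 106.
s = Ps − Pb = 133 − 106 = 27.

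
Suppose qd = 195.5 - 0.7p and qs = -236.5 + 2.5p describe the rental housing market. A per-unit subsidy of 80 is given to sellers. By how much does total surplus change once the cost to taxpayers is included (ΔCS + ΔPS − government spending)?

Net change in total surplus = -1750

Pre-subsidy: 195.5 - 0.7p = -236.5 + 2.5p gives p* = 135, q* = 101.
With the subsidy, sellers receive ps = pb + 80 for each unit, where pb is the price buyers pay.
Supply in terms of pb becomes qs = -236.5 + 2.5(pb + 80) = -36.5 + 2.5pb. Setting this equal to demand: 195.5 - 0.7pb = -36.5 + 2.5pb, so pb = 72.5.
Sellers receive ps = 72.5 + 80 = 152.5; q' = 195.5 − 0.7·72.5 = 144.75.
ΔCS = ½(101 + 144.75)(135 − 72.5) = 7679.6875; ΔPS = ½(101 + 144.75)(152.5 − 135) = 2150.3125.
Government spending = 80 × 144.75 = 11580.
Net change = 7679.6875 + 2150.3125 − 11580 = -1750. The loss equals the DWL triangle ½·80·43.75.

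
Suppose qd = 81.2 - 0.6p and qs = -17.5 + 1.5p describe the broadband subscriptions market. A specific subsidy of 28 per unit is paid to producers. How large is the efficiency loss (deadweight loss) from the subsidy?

Deadweight loss = 168

Pre-subsidy: 81.2 - 0.6p = -17.5 + 1.5p gives p* = 47, q* = 53.
With the subsidy, sellers receive ps = pb + 28 for each unit, where pb is the price buyers pay.
Supply in terms of pb becomes qs = -17.5 + 1.5(pb + 28) = 24.5 + 1.5pb. Setting this equal to demand: 81.2 - 0.6pb = 24.5 + 1.5pb, so pb = 27.
Sellers receive ps = 27 + 28 = 55; q' = 81.2 − 0.6·27 = 65.
The subsidy expands output by 65 − 53 = 12 past the efficient level; on those units the gap between marginal cost and willingness to pay runs from 0 up to 28.
DWL = ½ × 28 × 12 = 168.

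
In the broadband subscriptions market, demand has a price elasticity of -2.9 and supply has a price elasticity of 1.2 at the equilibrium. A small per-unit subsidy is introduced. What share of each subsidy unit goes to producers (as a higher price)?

Producer share = 29/41

For a small subsidy around the equilibrium, the benefit split depends on the relative slopes, which at a point are proportional to the elasticities.
Buyer share = εs/(εs + |εd|) = 1.2/(1.2 + 2.9) = 12/41; seller share = |εd|/(εs + |εd|) = 29/41.
So producers capture 29/41 of the subsidy.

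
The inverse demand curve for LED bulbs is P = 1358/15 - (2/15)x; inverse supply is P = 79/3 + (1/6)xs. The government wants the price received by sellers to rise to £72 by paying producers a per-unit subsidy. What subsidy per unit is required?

At a seller price of 72, quantity supplied is -158 + 6·72 = 274.
Buyers absorb 274 only when they pay Pb = 1358/15 − (2/15)·274 = 54.
s = Ps − Pb = 72 − 54 = 18.

Required subsidy s = £18 per unit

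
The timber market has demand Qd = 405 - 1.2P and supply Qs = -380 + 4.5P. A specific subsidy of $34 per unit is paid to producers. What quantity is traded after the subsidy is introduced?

Q' = 5167/19

Pre-subsidy: 405 - 1.2P = -380 + 4.5P gives P* = 7850/57, Q* = 4555/19.
With the subsidy, sellers receive Ps = Pb + 34 for each unit, where Pb is the price buyers pay.
Supply in terms of Pb becomes Qs = -380 + 4.5(Pb + 34) = -227 + 4.5Pb. Setting this equal to demand: 405 - 1.2Pb = -227 + 4.5Pb, so Pb = 6320/57.
Sellers receive Ps = 6320/57 + 34 = 8258/57; Q' = 405 − 1.2·(6320/57) = 5167/19.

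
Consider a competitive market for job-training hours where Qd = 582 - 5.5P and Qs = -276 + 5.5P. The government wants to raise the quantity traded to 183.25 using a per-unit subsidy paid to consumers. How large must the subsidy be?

Required subsidy s = 11 per unit

At Q = 183.25, invert demand for the buyer price: Pb = (582 − 183.25)/5.5 = 72.5; invert supply for the seller price: Ps = (183.25 − (-276))/5.5 = 83.5.
The subsidy must fill the gap: s = Ps − Pb = 83.5 − 72.5 = 11.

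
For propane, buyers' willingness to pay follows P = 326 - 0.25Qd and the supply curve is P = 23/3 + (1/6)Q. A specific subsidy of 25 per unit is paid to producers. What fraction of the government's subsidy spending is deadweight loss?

Pre-subsidy: 326 - 0.25Q = 23/3 + (1/6)Q gives Q* = 764 and P* = 135.
With the subsidy, sellers receive Ps = Pb + 25 for each unit, where Pb is the price buyers pay.
On the curves, Pb = 326 - 0.25Q and Ps = 23/3 + (1/6)Q; the wedge Ps − Pb = 25 gives 23/3 + (1/6)Q − (326 - 0.25Q) = 25, so Q' = 824.
Then Pb = 326 − 0.25·824 = 120 and Ps = 23/3 + (1/6)·824 = 145.
ΔCS = ½(764 + 824)(135 − 120) = 11910; ΔPS = ½(764 + 824)(145 − 135) = 7940.
Government spending = 25 × 824 = 20600.
DWL = ½ × 25 × (824 − 764) = 750; fraction = 750 / 20600 = 15/412.

DWL / government spending = 15/412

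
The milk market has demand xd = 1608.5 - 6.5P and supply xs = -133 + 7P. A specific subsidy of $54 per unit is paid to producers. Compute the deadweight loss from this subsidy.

Deadweight loss = $4914

Pre-subsidy: 1608.5 - 6.5P = -133 + 7P gives P* = 129, x* = 770.
With the subsidy, sellers receive Ps = Pb + 54 for each unit, where Pb is the price buyers pay.
Supply in terms of Pb becomes xs = -133 + 7(Pb + 54) = 245 + 7Pb. Setting this equal to demand: 1608.5 - 6.5Pb = 245 + 7Pb, so Pb = 101.
Sellers receive Ps = 101 + 54 = 155; x' = 1608.5 − 6.5·101 = 952.
The subsidy expands output by 952 − 770 = 182 past the efficient level; on those units the gap between marginal cost and willingness to pay runs from 0 up to 54.
DWL = ½ × 54 × 182 = 4914.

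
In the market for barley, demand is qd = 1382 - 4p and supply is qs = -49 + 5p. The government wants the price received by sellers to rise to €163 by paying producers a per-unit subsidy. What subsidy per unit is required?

At a seller price of 163, quantity supplied is -49 + 5·163 = 766.
Buyers absorb 766 only when they pay pb with 1382 − 4·pb = 766, i.e. pb = 154.
s = ps − pb = 163 − 154 = 9.

Required subsidy s = €9 per unit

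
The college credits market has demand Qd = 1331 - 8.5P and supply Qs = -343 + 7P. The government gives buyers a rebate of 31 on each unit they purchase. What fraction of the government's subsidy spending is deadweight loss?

DWL / government spending = 17/152

Pre-subsidy: 1331 - 8.5P = -343 + 7P gives P* = 108, Q* = 413.
With the rebate, buyers effectively pay Pb = Ps − 31, where Ps is the price sellers receive.
Demand in terms of Ps becomes Qd = 1331 − 8.5(Ps − 31) = 1594.5 - 8.5Ps. Setting this equal to supply: 1594.5 - 8.5Ps = -343 + 7Ps, so Ps = 125.
Buyers pay Pb = 125 − 31 = 94; Q' = -343 + 7·125 = 532.
ΔCS = ½(413 + 532)(108 − 94) = 6615; ΔPS = ½(413 + 532)(125 − 108) = 8032.5.
Government spending = 31 × 532 = 16492.
DWL = ½ × 31 × (532 − 413) = 1844.5; fraction = 1844.5 / 16492 = 17/152.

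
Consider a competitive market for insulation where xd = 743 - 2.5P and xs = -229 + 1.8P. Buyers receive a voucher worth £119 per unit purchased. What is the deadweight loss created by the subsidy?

Deadweight loss = 637245/86

Pre-subsidy: 743 - 2.5P = -229 + 1.8P gives P* = 9720/43, x* = 7649/43.
With the rebate, buyers effectively pay Pb = Ps − 119, where Ps is the price sellers receive.
Demand in terms of Ps becomes xd = 743 − 2.5(Ps − 119) = 1040.5 - 2.5Ps. Setting this equal to supply: 1040.5 - 2.5Ps = -229 + 1.8Ps, so Ps = 12695/43.
Buyers pay Pb = 12695/43 − 119 = 7578/43; x' = -229 + 1.8·(12695/43) = 13004/43.
The subsidy expands output by 13004/43 − 7649/43 = 5355/43 past the efficient level; on those units the gap between marginal cost and willingness to pay runs from 0 up to 119.
DWL = ½ × 119 × 5355/43 = 637245/86.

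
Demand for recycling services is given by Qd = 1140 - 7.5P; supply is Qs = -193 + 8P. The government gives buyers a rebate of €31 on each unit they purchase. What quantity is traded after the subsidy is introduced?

Q' = 615

Pre-subsidy: 1140 - 7.5P = -193 + 8P gives P* = 86, Q* = 495.
With the rebate, buyers effectively pay Pb = Ps − 31, where Ps is the price sellers receive.
Demand in terms of Ps becomes Qd = 1140 − 7.5(Ps − 31) = 1372.5 - 7.5Ps. Setting this equal to supply: 1372.5 - 7.5Ps = -193 + 8Ps, so Ps = 101.
Buyers pay Pb = 101 − 31 = 70; Q' = -193 + 8·101 = 615.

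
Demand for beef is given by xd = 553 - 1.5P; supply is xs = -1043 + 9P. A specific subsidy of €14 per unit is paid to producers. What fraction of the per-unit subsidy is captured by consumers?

Pre-subsidy: 553 - 1.5P = -1043 + 9P gives P* = 152, x* = 325.
With the subsidy, sellers receive Ps = Pb + 14 for each unit, where Pb is the price buyers pay.
Supply in terms of Pb becomes xs = -1043 + 9(Pb + 14) = -917 + 9Pb. Setting this equal to demand: 553 - 1.5Pb = -917 + 9Pb, so Pb = 140.
Sellers receive Ps = 140 + 14 = 154; x' = 553 − 1.5·140 = 343.
Buyers' price falls by P* − Pb = 152 − 140 = 12; sellers' price rises by Ps − P* = 154 − 152 = 2.
So consumers capture 12/14 = 6/7 of each unit of subsidy.

Consumer share = 6/7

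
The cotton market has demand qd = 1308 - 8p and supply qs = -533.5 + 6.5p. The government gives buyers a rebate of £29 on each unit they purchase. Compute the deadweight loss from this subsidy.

Pre-subsidy: 1308 - 8p = -533.5 + 6.5p gives p* = 127, q* = 292.
With the rebate, buyers effectively pay pb = ps − 29, where ps is the price sellers receive.
Demand in terms of ps becomes qd = 1308 − 8(ps − 29) = 1540 - 8ps. Setting this equal to supply: 1540 - 8ps = -533.5 + 6.5ps, so ps = 143.
Buyers pay pb = 143 − 29 = 114; q' = -533.5 + 6.5·143 = 396.
The subsidy expands output by 396 − 292 = 104 past the efficient level; on those units the gap between marginal cost and willingness to pay runs from 0 up to 29.
DWL = ½ × 29 × 104 = 1508.

Deadweight loss = £1508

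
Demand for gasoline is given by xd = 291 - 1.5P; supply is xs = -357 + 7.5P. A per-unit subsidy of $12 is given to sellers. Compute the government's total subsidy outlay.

Pre-subsidy: 291 - 1.5P = -357 + 7.5P gives P* = 72, x* = 183.
With the subsidy, sellers receive Ps = Pb + 12 for each unit, where Pb is the price buyers pay.
Supply in terms of Pb becomes xs = -357 + 7.5(Pb + 12) = -267 + 7.5Pb. Setting this equal to demand: 291 - 1.5Pb = -267 + 7.5Pb, so Pb = 62.
Sellers receive Ps = 62 + 12 = 74; x' = 291 − 1.5·62 = 198.
Government outlay = subsidy × quantity = 12 × 198 = 2376.

Government cost = $2376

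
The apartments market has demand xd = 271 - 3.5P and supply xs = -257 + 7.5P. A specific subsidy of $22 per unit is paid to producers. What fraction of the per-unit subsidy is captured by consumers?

Consumer share = 15/22

Pre-subsidy: 271 - 3.5P = -257 + 7.5P gives P* = 48, x* = 103.
With the subsidy, sellers receive Ps = Pb + 22 for each unit, where Pb is the price buyers pay.
Supply in terms of Pb becomes xs = -257 + 7.5(Pb + 22) = -92 + 7.5Pb. Setting this equal to demand: 271 - 3.5Pb = -92 + 7.5Pb, so Pb = 33.
Sellers receive Ps = 33 + 22 = 55; x' = 271 − 3.5·33 = 155.5.
Buyers' price falls by P* − Pb = 48 − 33 = 15; sellers' price rises by Ps − P* = 55 − 48 = 7.
So consumers capture 15/22 = 15/22 of each unit of subsidy.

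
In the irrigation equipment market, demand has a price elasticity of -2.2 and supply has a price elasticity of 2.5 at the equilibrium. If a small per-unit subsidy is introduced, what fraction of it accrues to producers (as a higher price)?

Producer share = 22/47

For a small subsidy around the equilibrium, the benefit split depends on the relative slopes, which at a point are proportional to the elasticities.
Buyer share = εs/(εs + |εd|) = 2.5/(2.5 + 2.2) = 25/47; seller share = |εd|/(εs + |εd|) = 22/47.
So producers capture 22/47 of the subsidy.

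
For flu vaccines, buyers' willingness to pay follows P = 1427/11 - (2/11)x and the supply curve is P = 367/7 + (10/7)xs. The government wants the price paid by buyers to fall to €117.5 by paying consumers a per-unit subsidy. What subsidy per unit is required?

Required subsidy s = €31 per unit

At a buyer price of 117.5, quantity demanded is 713.5 − 5.5·117.5 = 67.25.
Sellers supply 67.25 only when they receive Ps = 367/7 + (10/7)·67.25 = 148.5.
s = Ps − Pb = 148.5 − 117.5 = 31.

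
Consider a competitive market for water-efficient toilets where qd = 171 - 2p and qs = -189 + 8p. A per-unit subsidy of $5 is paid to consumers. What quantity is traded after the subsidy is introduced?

Pre-subsidy: 171 - 2p = -189 + 8p gives p* = 36, q* = 99.
With the rebate, buyers effectively pay pb = ps − 5, where ps is the price sellers receive.
Demand in terms of ps becomes qd = 171 − 2(ps − 5) = 181 - 2ps. Setting this equal to supply: 181 - 2ps = -189 + 8ps, so ps = 37.
Buyers pay pb = 37 − 5 = 32; q' = -189 + 8·37 = 107.

q' = 107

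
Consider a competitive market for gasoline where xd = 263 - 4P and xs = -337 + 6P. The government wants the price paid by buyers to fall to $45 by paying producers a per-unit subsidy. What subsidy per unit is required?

At a buyer price of 45, quantity demanded is 263 − 4·45 = 83.
Sellers supply 83 only when they receive Ps with -337 + 6·Ps = 83, i.e. Ps = 70.
s = Ps − Pb = 70 − 45 = 25.

Required subsidy s = $25 per unit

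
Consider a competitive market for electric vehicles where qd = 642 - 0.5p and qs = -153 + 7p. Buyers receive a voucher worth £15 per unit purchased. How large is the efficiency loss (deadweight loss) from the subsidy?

Deadweight loss = £52.5

Pre-subsidy: 642 - 0.5p = -153 + 7p gives p* = 106, q* = 589.
With the rebate, buyers effectively pay pb = ps − 15, where ps is the price sellers receive.
Demand in terms of ps becomes qd = 642 − 0.5(ps − 15) = 649.5 - 0.5ps. Setting this equal to supply: 649.5 - 0.5ps = -153 + 7ps, so ps = 107.
Buyers pay pb = 107 − 15 = 92; q' = -153 + 7·107 = 596.
The subsidy expands output by 596 − 589 = 7 past the efficient level; on those units the gap between marginal cost and willingness to pay runs from 0 up to 15.
DWL = ½ × 15 × 7 = 52.5.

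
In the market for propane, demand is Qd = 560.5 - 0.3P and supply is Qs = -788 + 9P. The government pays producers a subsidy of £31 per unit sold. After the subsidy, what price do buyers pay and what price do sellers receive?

Pre-subsidy: 560.5 - 0.3P = -788 + 9P gives P* = 145, Q* = 517.
With the subsidy, sellers receive Ps = Pb + 31 for each unit, where Pb is the price buyers pay.
Supply in terms of Pb becomes Qs = -788 + 9(Pb + 31) = -509 + 9Pb. Setting this equal to demand: 560.5 - 0.3Pb = -509 + 9Pb, so Pb = 115.
Sellers receive Ps = 115 + 31 = 146; Q' = 560.5 − 0.3·115 = 526.

Buyers pay £115; sellers receive £146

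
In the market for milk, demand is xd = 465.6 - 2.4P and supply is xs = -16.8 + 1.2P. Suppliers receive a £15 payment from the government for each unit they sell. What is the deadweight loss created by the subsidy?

Pre-subsidy: 465.6 - 2.4P = -16.8 + 1.2P gives P* = 134, x* = 144.
With the subsidy, sellers receive Ps = Pb + 15 for each unit, where Pb is the price buyers pay.
Supply in terms of Pb becomes xs = -16.8 + 1.2(Pb + 15) = 1.2 + 1.2Pb. Setting this equal to demand: 465.6 - 2.4Pb = 1.2 + 1.2Pb, so Pb = 129.
Sellers receive Ps = 129 + 15 = 144; x' = 465.6 − 2.4·129 = 156.
The subsidy expands output by 156 − 144 = 12 past the efficient level; on those units the gap between marginal cost and willingness to pay runs from 0 up to 15.
DWL = ½ × 15 × 12 = 90.

Deadweight loss = £90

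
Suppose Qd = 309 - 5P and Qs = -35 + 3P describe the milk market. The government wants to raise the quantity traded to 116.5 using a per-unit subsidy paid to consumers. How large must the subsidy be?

Required subsidy s = 12 per unit

At Q = 116.5, invert demand for the buyer price: Pb = (309 − 116.5)/5 = 38.5; invert supply for the seller price: Ps = (116.5 − (-35))/3 = 50.5.
The subsidy must fill the gap: s = Ps − Pb = 50.5 − 38.5 = 12.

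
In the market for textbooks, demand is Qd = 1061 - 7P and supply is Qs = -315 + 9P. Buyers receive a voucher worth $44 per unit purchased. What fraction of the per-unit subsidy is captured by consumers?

Consumer share = 0.5625

Pre-subsidy: 1061 - 7P = -315 + 9P gives P* = 86, Q* = 459.
With the rebate, buyers effectively pay Pb = Ps − 44, where Ps is the price sellers receive.
Demand in terms of Ps becomes Qd = 1061 − 7(Ps − 44) = 1369 - 7Ps. Setting this equal to supply: 1369 - 7Ps = -315 + 9Ps, so Ps = 105.25.
Buyers pay Pb = 105.25 − 44 = 61.25; Q' = -315 + 9·105.25 = 632.25.
Buyers' price falls by P* − Pb = 86 − 61.25 = 24.75; sellers' price rises by Ps − P* = 105.25 − 86 = 19.25.
So consumers capture 24.75/44 = 0.5625 of each unit of subsidy.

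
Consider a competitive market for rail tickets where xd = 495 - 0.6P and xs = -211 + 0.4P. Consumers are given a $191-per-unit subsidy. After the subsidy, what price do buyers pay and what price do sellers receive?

Buyers pay $629.6; sellers receive $820.6

Pre-subsidy: 495 - 0.6P = -211 + 0.4P gives P* = 706, x* = 71.4.
With the rebate, buyers effectively pay Pb = Ps − 191, where Ps is the price sellers receive.
Demand in terms of Ps becomes xd = 495 − 0.6(Ps − 191) = 609.6 - 0.6Ps. Setting this equal to supply: 609.6 - 0.6Ps = -211 + 0.4Ps, so Ps = 820.6.
Buyers pay Pb = 820.6 − 191 = 629.6; x' = -211 + 0.4·820.6 = 117.24.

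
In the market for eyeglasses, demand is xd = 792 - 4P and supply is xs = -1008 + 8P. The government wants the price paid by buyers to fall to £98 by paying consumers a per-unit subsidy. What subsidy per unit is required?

At a buyer price of 98, quantity demanded is 792 − 4·98 = 400.
Sellers supply 400 only when they receive Ps with -1008 + 8·Ps = 400, i.e. Ps = 176.
s = Ps − Pb = 176 − 98 = 78.

Required subsidy s = £78 per unit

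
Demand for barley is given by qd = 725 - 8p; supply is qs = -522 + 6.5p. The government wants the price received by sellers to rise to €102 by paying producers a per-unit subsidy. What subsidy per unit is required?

Required subsidy s = €29 per unit

At a seller price of 102, quantity supplied is -522 + 6.5·102 = 141.
Buyers absorb 141 only when they pay pb with 725 − 8·pb = 141, i.e. pb = 73.
s = ps − pb = 102 − 73 = 29.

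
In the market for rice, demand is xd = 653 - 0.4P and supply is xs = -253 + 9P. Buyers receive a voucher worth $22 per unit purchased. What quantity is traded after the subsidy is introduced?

Pre-subsidy: 653 - 0.4P = -253 + 9P gives P* = 4530/47, x* = 28879/47.
With the rebate, buyers effectively pay Pb = Ps − 22, where Ps is the price sellers receive.
Demand in terms of Ps becomes xd = 653 − 0.4(Ps − 22) = 661.8 - 0.4Ps. Setting this equal to supply: 661.8 - 0.4Ps = -253 + 9Ps, so Ps = 4574/47.
Buyers pay Pb = 4574/47 − 22 = 3540/47; x' = -253 + 9·(4574/47) = 29275/47.

x' = 29275/47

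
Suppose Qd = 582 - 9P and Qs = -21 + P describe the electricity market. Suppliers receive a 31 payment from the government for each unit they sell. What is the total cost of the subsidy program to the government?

Pre-subsidy: 582 - 9P = -21 + P gives P* = 60.3, Q* = 39.3.
With the subsidy, sellers receive Ps = Pb + 31 for each unit, where Pb is the price buyers pay.
Supply in terms of Pb becomes Qs = -21 + 1(Pb + 31) = 10 + Pb. Setting this equal to demand: 582 - 9Pb = 10 + Pb, so Pb = 57.2.
Sellers receive Ps = 57.2 + 31 = 88.2; Q' = 582 − 9·57.2 = 67.2.
Government outlay = subsidy × quantity = 31 × 67.2 = 2083.2.

Government cost = 2083.2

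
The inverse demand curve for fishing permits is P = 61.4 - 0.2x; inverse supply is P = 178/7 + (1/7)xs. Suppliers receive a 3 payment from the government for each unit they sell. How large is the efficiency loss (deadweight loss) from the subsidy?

Deadweight loss = 13.125

Pre-subsidy: 61.4 - 0.2x = 178/7 + (1/7)x gives x* = 1259/12 and P* = 485/12.
With the subsidy, sellers receive Ps = Pb + 3 for each unit, where Pb is the price buyers pay.
On the curves, Pb = 61.4 - 0.2x and Ps = 178/7 + (1/7)x; the wedge Ps − Pb = 3 gives 178/7 + (1/7)x − (61.4 - 0.2x) = 3, so x' = 341/3.
Then Pb = 61.4 − 0.2·(341/3) = 116/3 and Ps = 178/7 + (1/7)·(341/3) = 125/3.
The subsidy expands output by 341/3 − 1259/12 = 8.75 past the efficient level; on those units the gap between marginal cost and willingness to pay runs from 0 up to 3.
DWL = ½ × 3 × 8.75 = 13.125.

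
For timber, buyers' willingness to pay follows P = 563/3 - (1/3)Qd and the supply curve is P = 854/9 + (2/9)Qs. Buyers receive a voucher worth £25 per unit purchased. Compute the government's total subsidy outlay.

Pre-subsidy: 563/3 - (1/3)Q = 854/9 + (2/9)Q gives Q* = 167 and P* = 132.
With the rebate, buyers effectively pay Pb = Ps − 25, where Ps is the price sellers receive.
On the curves, Pb = 563/3 - (1/3)Q and Ps = 854/9 + (2/9)Q; the wedge Ps − Pb = 25 gives 854/9 + (2/9)Q − (563/3 - (1/3)Q) = 25, so Q' = 212.
Then Pb = 563/3 − (1/3)·212 = 117 and Ps = 854/9 + (2/9)·212 = 142.
Government outlay = subsidy × quantity = 25 × 212 = 5300.

Government cost = £5300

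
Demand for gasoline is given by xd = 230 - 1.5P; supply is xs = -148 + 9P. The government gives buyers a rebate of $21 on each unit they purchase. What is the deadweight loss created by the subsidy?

Deadweight loss = $283.5

Pre-subsidy: 230 - 1.5P = -148 + 9P gives P* = 36, x* = 176.
With the rebate, buyers effectively pay Pb = Ps − 21, where Ps is the price sellers receive.
Demand in terms of Ps becomes xd = 230 − 1.5(Ps − 21) = 261.5 - 1.5Ps. Setting this equal to supply: 261.5 - 1.5Ps = -148 + 9Ps, so Ps = 39.
Buyers pay Pb = 39 − 21 = 18; x' = -148 + 9·39 = 203.
The subsidy expands output by 203 − 176 = 27 past the efficient level; on those units the gap between marginal cost and willingness to pay runs from 0 up to 21.
DWL = ½ × 21 × 27 = 283.5.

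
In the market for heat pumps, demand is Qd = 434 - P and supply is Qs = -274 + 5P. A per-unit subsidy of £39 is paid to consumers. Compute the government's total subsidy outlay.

Government cost = £13591.5

Pre-subsidy: 434 - P = -274 + 5P gives P* = 118, Q* = 316.
With the rebate, buyers effectively pay Pb = Ps − 39, where Ps is the price sellers receive.
Demand in terms of Ps becomes Qd = 434 − 1(Ps − 39) = 473 - Ps. Setting this equal to supply: 473 - Ps = -274 + 5Ps, so Ps = 124.5.
Buyers pay Pb = 124.5 − 39 = 85.5; Q' = -274 + 5·124.5 = 348.5.
Government outlay = subsidy × quantity = 39 × 348.5 = 13591.5.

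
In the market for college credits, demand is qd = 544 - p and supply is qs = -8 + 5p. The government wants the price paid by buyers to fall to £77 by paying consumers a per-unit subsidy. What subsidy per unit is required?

At a buyer price of 77, quantity demanded is 544 − 1·77 = 467.
Sellers supply 467 only when they receive ps with -8 + 5·ps = 467, i.e. ps = 95.
s = ps − pb = 95 − 77 = 18.

Required subsidy s = £18 per unit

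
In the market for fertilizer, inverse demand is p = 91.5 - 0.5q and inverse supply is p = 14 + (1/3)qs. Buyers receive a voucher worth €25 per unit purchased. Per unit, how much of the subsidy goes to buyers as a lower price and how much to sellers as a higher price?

Buyers gain €15 per unit; sellers gain €10 per unit

Pre-subsidy: 91.5 - 0.5q = 14 + (1/3)q gives q* = 93 and p* = 45.
With the rebate, buyers effectively pay pb = ps − 25, where ps is the price sellers receive.
On the curves, pb = 91.5 - 0.5q and ps = 14 + (1/3)q; the wedge ps − pb = 25 gives 14 + (1/3)q − (91.5 - 0.5q) = 25, so q' = 123.
Then pb = 91.5 − 0.5·123 = 30 and ps = 14 + (1/3)·123 = 55.
Buyers' price falls by p* − pb = 45 − 30 = 15; sellers' price rises by ps − p* = 55 − 45 = 10.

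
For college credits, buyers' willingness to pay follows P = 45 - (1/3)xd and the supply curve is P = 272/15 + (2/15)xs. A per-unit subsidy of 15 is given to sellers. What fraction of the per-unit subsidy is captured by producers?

Pre-subsidy: 45 - (1/3)x = 272/15 + (2/15)x gives x* = 403/7 and P* = 542/21.
With the subsidy, sellers receive Ps = Pb + 15 for each unit, where Pb is the price buyers pay.
On the curves, Pb = 45 - (1/3)x and Ps = 272/15 + (2/15)x; the wedge Ps − Pb = 15 gives 272/15 + (2/15)x − (45 - (1/3)x) = 15, so x' = 628/7.
Then Pb = 45 − (1/3)·(628/7) = 317/21 and Ps = 272/15 + (2/15)·(628/7) = 632/21.
Buyers' price falls by P* − Pb = 542/21 − 317/21 = 75/7; sellers' price rises by Ps − P* = 632/21 − 542/21 = 30/7.
So producers capture (30/7)/15 = 2/7 of each unit of subsidy.

Producer share = 2/7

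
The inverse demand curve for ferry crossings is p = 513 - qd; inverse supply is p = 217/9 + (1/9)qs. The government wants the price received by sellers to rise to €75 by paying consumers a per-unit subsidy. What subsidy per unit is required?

At a seller price of 75, quantity supplied is -217 + 9·75 = 458.
Buyers absorb 458 only when they pay pb = 513 − 1·458 = 55.
s = ps − pb = 75 − 55 = 20.

Required subsidy s = €20 per unit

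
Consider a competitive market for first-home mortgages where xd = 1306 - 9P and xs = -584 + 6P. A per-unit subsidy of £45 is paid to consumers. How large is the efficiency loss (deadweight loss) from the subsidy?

Deadweight loss = £3645

Pre-subsidy: 1306 - 9P = -584 + 6P gives P* = 126, x* = 172.
With the rebate, buyers effectively pay Pb = Ps − 45, where Ps is the price sellers receive.
Demand in terms of Ps becomes xd = 1306 − 9(Ps − 45) = 1711 - 9Ps. Setting this equal to supply: 1711 - 9Ps = -584 + 6Ps, so Ps = 153.
Buyers pay Pb = 153 − 45 = 108; x' = -584 + 6·153 = 334.
The subsidy expands output by 334 − 172 = 162 past the efficient level; on those units the gap between marginal cost and willingness to pay runs from 0 up to 45.
DWL = ½ × 45 × 162 = 3645.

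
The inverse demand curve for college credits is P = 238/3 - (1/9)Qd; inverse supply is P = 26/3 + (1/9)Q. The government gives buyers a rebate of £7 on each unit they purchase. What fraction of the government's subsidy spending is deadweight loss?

Pre-subsidy: 238/3 - (1/9)Q = 26/3 + (1/9)Q gives Q* = 318 and P* = 44.
With the rebate, buyers effectively pay Pb = Ps − 7, where Ps is the price sellers receive.
On the curves, Pb = 238/3 - (1/9)Q and Ps = 26/3 + (1/9)Q; the wedge Ps − Pb = 7 gives 26/3 + (1/9)Q − (238/3 - (1/9)Q) = 7, so Q' = 349.5.
Then Pb = 238/3 − (1/9)·349.5 = 40.5 and Ps = 26/3 + (1/9)·349.5 = 47.5.
ΔCS = ½(318 + 349.5)(44 − 40.5) = 1168.125; ΔPS = ½(318 + 349.5)(47.5 − 44) = 1168.125.
Government spending = 7 × 349.5 = 2446.5.
DWL = ½ × 7 × (349.5 − 318) = 110.25; fraction = 110.25 / 2446.5 = 21/466.

DWL / government spending = 21/466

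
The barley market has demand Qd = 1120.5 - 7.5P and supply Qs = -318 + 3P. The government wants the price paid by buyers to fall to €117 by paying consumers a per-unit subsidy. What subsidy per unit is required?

At a buyer price of 117, quantity demanded is 1120.5 − 7.5·117 = 243.
Sellers supply 243 only when they receive Ps with -318 + 3·Ps = 243, i.e. Ps = 187.
s = Ps − Pb = 187 − 117 = 70.

Required subsidy s = €70 per unit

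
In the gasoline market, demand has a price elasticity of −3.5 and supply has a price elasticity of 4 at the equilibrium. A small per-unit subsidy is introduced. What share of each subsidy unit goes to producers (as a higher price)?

For a small subsidy around the equilibrium, the benefit split depends on the relative slopes, which at a point are proportional to the elasticities.
Buyer share = εs/(εs + |εd|) = 4/(4 + 3.5) = 8/15; seller share = |εd|/(εs + |εd|) = 7/15.
So producers capture 7/15 of the subsidy.

Producer share = 7/15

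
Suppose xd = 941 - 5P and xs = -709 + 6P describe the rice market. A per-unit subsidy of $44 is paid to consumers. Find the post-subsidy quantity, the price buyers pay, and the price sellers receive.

x' = 311; buyers pay $126; sellers receive $170

Pre-subsidy: 941 - 5P = -709 + 6P gives P* = 150, x* = 191.
With the rebate, buyers effectively pay Pb = Ps − 44, where Ps is the price sellers receive.
Demand in terms of Ps becomes xd = 941 − 5(Ps − 44) = 1161 - 5Ps. Setting this equal to supply: 1161 - 5Ps = -709 + 6Ps, so Ps = 170.
Buyers pay Pb = 170 − 44 = 126; x' = -709 + 6·170 = 311.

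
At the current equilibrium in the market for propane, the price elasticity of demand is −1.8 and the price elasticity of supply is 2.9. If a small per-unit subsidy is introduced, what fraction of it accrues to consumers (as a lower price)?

Consumer share = 29/47

For a small subsidy around the equilibrium, the benefit split depends on the relative slopes, which at a point are proportional to the elasticities.
Buyer share = εs/(εs + |εd|) = 2.9/(2.9 + 1.8) = 29/47; seller share = |εd|/(εs + |εd|) = 18/47.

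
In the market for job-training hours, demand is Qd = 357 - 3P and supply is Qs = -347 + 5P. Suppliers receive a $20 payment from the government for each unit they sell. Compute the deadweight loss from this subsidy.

Pre-subsidy: 357 - 3P = -347 + 5P gives P* = 88, Q* = 93.
With the subsidy, sellers receive Ps = Pb + 20 for each unit, where Pb is the price buyers pay.
Supply in terms of Pb becomes Qs = -347 + 5(Pb + 20) = -247 + 5Pb. Setting this equal to demand: 357 - 3Pb = -247 + 5Pb, so Pb = 75.5.
Sellers receive Ps = 75.5 + 20 = 95.5; Q' = 357 − 3·75.5 = 130.5.
The subsidy expands output by 130.5 − 93 = 37.5 past the efficient level; on those units the gap between marginal cost and willingness to pay runs from 0 up to 20.
DWL = ½ × 20 × 37.5 = 375.

Deadweight loss = $375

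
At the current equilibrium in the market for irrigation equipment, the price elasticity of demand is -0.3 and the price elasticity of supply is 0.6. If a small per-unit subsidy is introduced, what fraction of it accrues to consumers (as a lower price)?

Consumer share = 2/3

For a small subsidy around the equilibrium, the benefit split depends on the relative slopes, which at a point are proportional to the elasticities.
Buyer share = εs/(εs + |εd|) = 0.6/(0.6 + 0.3) = 2/3; seller share = |εd|/(εs + |εd|) = 1/3.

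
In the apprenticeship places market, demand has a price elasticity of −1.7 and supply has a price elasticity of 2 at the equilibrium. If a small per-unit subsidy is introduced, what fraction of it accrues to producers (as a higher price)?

For a small subsidy around the equilibrium, the benefit split depends on the relative slopes, which at a point are proportional to the elasticities.
Buyer share = εs/(εs + |εd|) = 2/(2 + 1.7) = 20/37; seller share = |εd|/(εs + |εd|) = 17/37.
So producers capture 17/37 of the subsidy.

Producer share = 17/37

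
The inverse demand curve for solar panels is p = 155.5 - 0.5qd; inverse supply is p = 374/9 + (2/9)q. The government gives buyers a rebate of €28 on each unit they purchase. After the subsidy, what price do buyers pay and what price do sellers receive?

Buyers pay 744/13; sellers receive 1108/13

Pre-subsidy: 155.5 - 0.5q = 374/9 + (2/9)q gives q* = 2051/13 and p* = 996/13.
With the rebate, buyers effectively pay pb = ps − 28, where ps is the price sellers receive.
On the curves, pb = 155.5 - 0.5q and ps = 374/9 + (2/9)q; the wedge ps − pb = 28 gives 374/9 + (2/9)q − (155.5 - 0.5q) = 28, so q' = 2555/13.
Then pb = 155.5 − 0.5·(2555/13) = 744/13 and ps = 374/9 + (2/9)·(2555/13) = 1108/13.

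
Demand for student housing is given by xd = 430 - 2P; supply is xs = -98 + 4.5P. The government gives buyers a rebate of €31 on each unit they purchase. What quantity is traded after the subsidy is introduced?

x' = 4036/13

Pre-subsidy: 430 - 2P = -98 + 4.5P gives P* = 1056/13, x* = 3478/13.
With the rebate, buyers effectively pay Pb = Ps − 31, where Ps is the price sellers receive.
Demand in terms of Ps becomes xd = 430 − 2(Ps − 31) = 492 - 2Ps. Setting this equal to supply: 492 - 2Ps = -98 + 4.5Ps, so Ps = 1180/13.
Buyers pay Pb = 1180/13 − 31 = 777/13; x' = -98 + 4.5·(1180/13) = 4036/13.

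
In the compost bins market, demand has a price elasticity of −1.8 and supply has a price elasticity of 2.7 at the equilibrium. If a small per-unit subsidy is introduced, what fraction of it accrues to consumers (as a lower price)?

For a small subsidy around the equilibrium, the benefit split depends on the relative slopes, which at a point are proportional to the elasticities.
Buyer share = εs/(εs + |εd|) = 2.7/(2.7 + 1.8) = 0.6; seller share = |εd|/(εs + |εd|) = 0.4.

Consumer share = 0.6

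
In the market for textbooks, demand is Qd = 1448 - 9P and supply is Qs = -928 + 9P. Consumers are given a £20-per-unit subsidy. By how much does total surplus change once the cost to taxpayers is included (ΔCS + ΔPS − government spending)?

Net change in total surplus = -£900

Pre-subsidy: 1448 - 9P = -928 + 9P gives P* = 132, Q* = 260.
With the rebate, buyers effectively pay Pb = Ps − 20, where Ps is the price sellers receive.
Demand in terms of Ps becomes Qd = 1448 − 9(Ps − 20) = 1628 - 9Ps. Setting this equal to supply: 1628 - 9Ps = -928 + 9Ps, so Ps = 142.
Buyers pay Pb = 142 − 20 = 122; Q' = -928 + 9·142 = 350.
ΔCS = ½(260 + 350)(132 − 122) = 3050; ΔPS = ½(260 + 350)(142 − 132) = 3050.
Government spending = 20 × 350 = 7000.
Net change = 3050 + 3050 − 7000 = -900. The loss equals the DWL triangle ½·20·90.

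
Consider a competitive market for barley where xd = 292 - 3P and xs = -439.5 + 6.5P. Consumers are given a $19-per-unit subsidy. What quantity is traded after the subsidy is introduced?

x' = 100

Pre-subsidy: 292 - 3P = -439.5 + 6.5P gives P* = 77, x* = 61.
With the rebate, buyers effectively pay Pb = Ps − 19, where Ps is the price sellers receive.
Demand in terms of Ps becomes xd = 292 − 3(Ps − 19) = 349 - 3Ps. Setting this equal to supply: 349 - 3Ps = -439.5 + 6.5Ps, so Ps = 83.
Buyers pay Pb = 83 − 19 = 64; x' = -439.5 + 6.5·83 = 100.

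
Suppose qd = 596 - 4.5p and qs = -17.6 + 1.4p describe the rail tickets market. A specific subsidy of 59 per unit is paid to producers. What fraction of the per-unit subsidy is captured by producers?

Pre-subsidy: 596 - 4.5p = -17.6 + 1.4p gives p* = 104, q* = 128.
With the subsidy, sellers receive ps = pb + 59 for each unit, where pb is the price buyers pay.
Supply in terms of pb becomes qs = -17.6 + 1.4(pb + 59) = 65 + 1.4pb. Setting this equal to demand: 596 - 4.5pb = 65 + 1.4pb, so pb = 90.
Sellers receive ps = 90 + 59 = 149; q' = 596 − 4.5·90 = 191.
Buyers' price falls by p* − pb = 104 − 90 = 14; sellers' price rises by ps − p* = 149 − 104 = 45.
So producers capture 45/59 = 45/59 of each unit of subsidy.

Producer share = 45/59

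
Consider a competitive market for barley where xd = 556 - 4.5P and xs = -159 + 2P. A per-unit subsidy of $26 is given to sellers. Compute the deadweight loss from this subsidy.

Pre-subsidy: 556 - 4.5P = -159 + 2P gives P* = 110, x* = 61.
With the subsidy, sellers receive Ps = Pb + 26 for each unit, where Pb is the price buyers pay.
Supply in terms of Pb becomes xs = -159 + 2(Pb + 26) = -107 + 2Pb. Setting this equal to demand: 556 - 4.5Pb = -107 + 2Pb, so Pb = 102.
Sellers receive Ps = 102 + 26 = 128; x' = 556 − 4.5·102 = 97.
The subsidy expands output by 97 − 61 = 36 past the efficient level; on those units the gap between marginal cost and willingness to pay runs from 0 up to 26.
DWL = ½ × 26 × 36 = 468.

Deadweight loss = $468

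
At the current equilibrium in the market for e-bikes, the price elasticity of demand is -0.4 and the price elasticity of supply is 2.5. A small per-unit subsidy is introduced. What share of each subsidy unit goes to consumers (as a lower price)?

For a small subsidy around the equilibrium, the benefit split depends on the relative slopes, which at a point are proportional to the elasticities.
Buyer share = εs/(εs + |εd|) = 2.5/(2.5 + 0.4) = 25/29; seller share = |εd|/(εs + |εd|) = 4/29.

Consumer share = 25/29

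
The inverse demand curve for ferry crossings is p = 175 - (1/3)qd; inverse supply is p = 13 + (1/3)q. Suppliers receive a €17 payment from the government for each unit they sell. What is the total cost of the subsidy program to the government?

Government cost = €4564.5

Pre-subsidy: 175 - (1/3)q = 13 + (1/3)q gives q* = 243 and p* = 94.
With the subsidy, sellers receive ps = pb + 17 for each unit, where pb is the price buyers pay.
On the curves, pb = 175 - (1/3)q and ps = 13 + (1/3)q; the wedge ps − pb = 17 gives 13 + (1/3)q − (175 - (1/3)q) = 17, so q' = 268.5.
Then pb = 175 − (1/3)·268.5 = 85.5 and ps = 13 + (1/3)·268.5 = 102.5.
Government outlay = subsidy × quantity = 17 × 268.5 = 4564.5.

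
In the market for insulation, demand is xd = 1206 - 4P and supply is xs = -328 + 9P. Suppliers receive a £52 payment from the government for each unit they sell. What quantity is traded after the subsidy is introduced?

x' = 878

Pre-subsidy: 1206 - 4P = -328 + 9P gives P* = 118, x* = 734.
With the subsidy, sellers receive Ps = Pb + 52 for each unit, where Pb is the price buyers pay.
Supply in terms of Pb becomes xs = -328 + 9(Pb + 52) = 140 + 9Pb. Setting this equal to demand: 1206 - 4Pb = 140 + 9Pb, so Pb = 82.
Sellers receive Ps = 82 + 52 = 134; x' = 1206 − 4·82 = 878.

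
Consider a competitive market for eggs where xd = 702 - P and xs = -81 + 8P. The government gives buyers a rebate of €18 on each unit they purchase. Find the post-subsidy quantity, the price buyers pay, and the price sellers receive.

Pre-subsidy: 702 - P = -81 + 8P gives P* = 87, x* = 615.
With the rebate, buyers effectively pay Pb = Ps − 18, where Ps is the price sellers receive.
Demand in terms of Ps becomes xd = 702 − 1(Ps − 18) = 720 - Ps. Setting this equal to supply: 720 - Ps = -81 + 8Ps, so Ps = 89.
Buyers pay Pb = 89 − 18 = 71; x' = -81 + 8·89 = 631.

x' = 631; buyers pay €71; sellers receive €89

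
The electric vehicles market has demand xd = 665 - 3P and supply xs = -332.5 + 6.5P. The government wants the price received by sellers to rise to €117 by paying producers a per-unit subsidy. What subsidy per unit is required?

At a seller price of 117, quantity supplied is -332.5 + 6.5·117 = 428.
Buyers absorb 428 only when they pay Pb with 665 − 3·Pb = 428, i.e. Pb = 79.
s = Ps − Pb = 117 − 79 = 38.

Required subsidy s = €38 per unit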